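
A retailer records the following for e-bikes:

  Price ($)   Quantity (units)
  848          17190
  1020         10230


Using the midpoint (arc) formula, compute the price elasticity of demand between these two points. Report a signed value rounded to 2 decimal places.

%ΔQ = (10230 − 17190) / [(17190 + 10230)/2] = -6960/13710 = -0.507658…
%ΔP = (1020 − 848) / [(848 + 1020)/2] = 172/934 = 0.184154…
Arc Ed = %ΔQ / %ΔP = (-6960/13710) / (172/934) = -2.7567…

-2.76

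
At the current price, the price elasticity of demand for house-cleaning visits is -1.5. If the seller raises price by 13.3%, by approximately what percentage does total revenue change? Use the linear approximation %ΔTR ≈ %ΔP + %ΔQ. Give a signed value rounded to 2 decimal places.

-6.65%

%ΔQ ≈ Ed × %ΔP = (-1.5) × (+13.3%) = -19.9500%
%ΔTR ≈ %ΔP + %ΔQ = (+13.3%) + (-19.9500%) = -6.6500%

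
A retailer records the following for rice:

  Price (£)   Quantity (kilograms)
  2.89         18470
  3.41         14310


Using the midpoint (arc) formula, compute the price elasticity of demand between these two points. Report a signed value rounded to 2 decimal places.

-1.54

%ΔQ = (14310 − 18470) / [(18470 + 14310)/2] = -4160/16390 = -0.253813…
%ΔP = (3.41 − 2.89) / [(2.89 + 3.41)/2] = 0.52/3.15 = 0.165079…
Arc Ed = %ΔQ / %ΔP = (-4160/16390) / (0.52/3.15) = -1.5375…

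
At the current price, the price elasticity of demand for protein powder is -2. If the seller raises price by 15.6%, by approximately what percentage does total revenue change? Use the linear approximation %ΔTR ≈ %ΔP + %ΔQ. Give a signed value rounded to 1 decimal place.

%ΔQ ≈ Ed × %ΔP = (-2) × (+15.6%) = -31.2000%
%ΔTR ≈ %ΔP + %ΔQ = (+15.6%) + (-31.2000%) = -15.6000%

-15.6%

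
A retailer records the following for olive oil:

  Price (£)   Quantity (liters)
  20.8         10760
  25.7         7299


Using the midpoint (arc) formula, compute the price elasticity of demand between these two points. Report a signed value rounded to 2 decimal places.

-1.82

%ΔQ = (7299 − 10760) / [(10760 + 7299)/2] = -3461/9029.5 = -0.383299…
%ΔP = (25.7 − 20.8) / [(20.8 + 25.7)/2] = 4.9/23.25 = 0.210752…
Arc Ed = %ΔQ / %ΔP = (-3461/9029.5) / (4.9/23.25) = -1.8187…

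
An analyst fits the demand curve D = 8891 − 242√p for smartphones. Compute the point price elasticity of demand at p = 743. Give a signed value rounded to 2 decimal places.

-1.44

dD/dp = −242/(2√p) = -4.43906. At p = 743, D = 2294.56.
Ed = (dD/dp)·(p/D) = (-4.43906) × (743/2294.56) = -1.4374…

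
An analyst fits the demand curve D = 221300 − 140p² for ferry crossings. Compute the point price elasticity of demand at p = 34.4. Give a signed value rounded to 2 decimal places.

-5.96

dD/dp = −2·140·p = -9632. At p = 34.4, D = 55629.6.
Ed = (dD/dp)·(p/D) = (-9632) × (34.4/55629.6) = -5.9561…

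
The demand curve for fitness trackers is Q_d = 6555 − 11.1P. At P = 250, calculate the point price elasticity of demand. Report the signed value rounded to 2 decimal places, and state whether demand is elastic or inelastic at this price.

-0.73; inelastic

dQ_d/dP = −11.1. At P = 250, Q_d = 6555 − 11.1(250) = 3780.
Ed = (dQ_d/dP)·(P/Q_d) = −11.1 × (250/3780) = -0.7341…
|Ed| = 0.73 < 1, so demand is inelastic.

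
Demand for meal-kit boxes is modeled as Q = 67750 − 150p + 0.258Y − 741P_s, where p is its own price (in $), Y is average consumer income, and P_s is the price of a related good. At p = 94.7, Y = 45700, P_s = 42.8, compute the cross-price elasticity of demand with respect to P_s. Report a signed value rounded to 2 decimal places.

At the given values, Q = 67750 − 150(94.7) + 0.258(45700) − 741(42.8) = 33620.8.
∂Q/∂P_s = -741.
E = (-741) × (42.8/33620.8) = -0.9433…

-0.94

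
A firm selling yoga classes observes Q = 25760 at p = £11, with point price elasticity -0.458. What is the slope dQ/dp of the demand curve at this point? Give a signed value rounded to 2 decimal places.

-1072.55

Ed = (dQ/dp)·(p/Q) ⇒ dQ/dp = Ed·Q/p = (-0.458)·25760/11 = -1072.5527…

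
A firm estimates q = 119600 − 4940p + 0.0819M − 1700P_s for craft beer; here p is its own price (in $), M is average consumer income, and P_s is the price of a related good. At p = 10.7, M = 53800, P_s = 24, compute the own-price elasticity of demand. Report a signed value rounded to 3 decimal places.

At the given values, q = 119600 − 4940(10.7) + 0.0819(53800) − 1700(24) = 30348.22.
∂q/∂p = −4940.
E = (-4940) × (10.7/30348.22) = -1.74171…

-1.742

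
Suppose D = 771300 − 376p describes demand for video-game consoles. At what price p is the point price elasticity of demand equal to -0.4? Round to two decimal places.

Ed = −376p/(771300 − 376p). Set this equal to -0.4:
376p = 0.4·(771300 − 376p) ⇒ 376p(1 + 0.4) = 0.4·771300
p = 0.4·771300 / (376·1.4) = 586.0942…

586.09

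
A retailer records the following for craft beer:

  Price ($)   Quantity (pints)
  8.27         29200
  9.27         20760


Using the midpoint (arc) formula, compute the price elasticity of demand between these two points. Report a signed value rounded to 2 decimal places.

-2.96

%ΔQ = (20760 − 29200) / [(29200 + 20760)/2] = -8440/24980 = -0.337870…
%ΔP = (9.27 − 8.27) / [(8.27 + 9.27)/2] = 1/8.77 = 0.114025…
Arc Ed = %ΔQ / %ΔP = (-8440/24980) / (1/8.77) = -2.9631…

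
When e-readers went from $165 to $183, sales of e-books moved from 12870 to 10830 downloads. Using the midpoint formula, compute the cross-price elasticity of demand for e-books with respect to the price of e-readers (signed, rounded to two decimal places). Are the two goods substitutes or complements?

-1.66; complements

%ΔQ_{e-books} = (10830 − 12870)/avg = -2040/11850 = -0.172151…
%ΔP_{e-readers} = (183 − 165)/avg = 18/174 = 0.103448…
E_cross = (-2040/11850) / (18/174) = -1.6641…
E_cross < 0 ⇒ the goods are complements.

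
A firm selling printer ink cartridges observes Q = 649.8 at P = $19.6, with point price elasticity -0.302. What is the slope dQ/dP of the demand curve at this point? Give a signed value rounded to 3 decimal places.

Ed = (dQ/dP)·(P/Q) ⇒ dQ/dP = Ed·Q/P = (-0.302)·649.8/19.6 = -10.01222…

-10.012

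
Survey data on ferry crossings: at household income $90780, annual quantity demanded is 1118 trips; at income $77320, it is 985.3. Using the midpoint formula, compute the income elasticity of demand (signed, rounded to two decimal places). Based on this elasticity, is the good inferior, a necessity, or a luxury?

0.79; necessity

%ΔQ = (985.3 − 1118)/[( 1118 + 985.3)/2] = -132.7/1051.65 = -0.126182…
%ΔIncome = (77320 − 90780)/[( 90780 + 77320)/2] = -13460/84050 = -0.160142…
E_income = (-132.7/1051.65) / (-13460/84050) = 0.7879…
0 < E_income < 1 ⇒ normal good, necessity.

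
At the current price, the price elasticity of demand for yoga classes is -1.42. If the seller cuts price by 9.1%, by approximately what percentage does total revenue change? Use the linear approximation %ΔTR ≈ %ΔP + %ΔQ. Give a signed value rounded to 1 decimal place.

+3.8%

%ΔQ ≈ Ed × %ΔP = (-1.42) × (-9.1%) = +12.9220%
%ΔTR ≈ %ΔP + %ΔQ = (-9.1%) + (+12.9220%) = +3.8220%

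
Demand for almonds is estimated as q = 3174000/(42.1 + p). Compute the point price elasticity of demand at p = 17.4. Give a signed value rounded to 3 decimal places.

-0.292

dq/dp = −3174000/(42.1 + p)² = -896.547. At p = 17.4, q = 53344.5.
Ed = (dq/dp)·(p/q) = (-896.547) × (17.4/53344.5) = -0.29243…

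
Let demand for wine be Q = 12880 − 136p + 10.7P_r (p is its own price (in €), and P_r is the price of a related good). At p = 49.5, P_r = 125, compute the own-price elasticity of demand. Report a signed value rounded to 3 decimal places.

-0.899

At the given values, Q = 12880 − 136(49.5) + 10.7(125) = 7485.5.
∂Q/∂p = −136.
E = (-136) × (49.5/7485.5) = -0.89933…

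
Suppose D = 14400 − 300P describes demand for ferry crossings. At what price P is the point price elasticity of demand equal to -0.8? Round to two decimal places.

21.33

Ed = −300P/(14400 − 300P). Set this equal to -0.8:
300P = 0.8·(14400 − 300P) ⇒ 300P(1 + 0.8) = 0.8·14400
P = 0.8·14400 / (300·1.8) = 21.3333…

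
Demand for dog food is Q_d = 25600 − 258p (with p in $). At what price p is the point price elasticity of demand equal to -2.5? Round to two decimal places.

Ed = −258p/(25600 − 258p). Set this equal to -2.5:
258p = 2.5·(25600 − 258p) ⇒ 258p(1 + 2.5) = 2.5·25600
p = 2.5·25600 / (258·3.5) = 70.8748…

70.87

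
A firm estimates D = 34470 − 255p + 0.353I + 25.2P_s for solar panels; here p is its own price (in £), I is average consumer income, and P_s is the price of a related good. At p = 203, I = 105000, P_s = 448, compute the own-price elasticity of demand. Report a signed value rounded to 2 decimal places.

At the given values, D = 34470 − 255(203) + 0.353(105000) + 25.2(448) = 31059.6.
∂D/∂p = −255.
E = (-255) × (203/31059.6) = -1.6666…

-1.67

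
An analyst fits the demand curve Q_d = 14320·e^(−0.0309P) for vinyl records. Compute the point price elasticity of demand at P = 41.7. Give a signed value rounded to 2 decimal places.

dQ_d/dP = −0.0309·Q_d = -121.983. At P = 41.7, Q_d = 3947.68.
Ed = (dQ_d/dP)·(P/Q_d) = (-121.983) × (41.7/3947.68) = -1.2885…

-1.29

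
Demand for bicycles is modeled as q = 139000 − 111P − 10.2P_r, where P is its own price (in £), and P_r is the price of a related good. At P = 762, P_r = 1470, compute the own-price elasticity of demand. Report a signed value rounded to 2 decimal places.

At the given values, q = 139000 − 111(762) − 10.2(1470) = 39424.
∂q/∂P = −111.
E = (-111) × (762/39424) = -2.1454…

-2.15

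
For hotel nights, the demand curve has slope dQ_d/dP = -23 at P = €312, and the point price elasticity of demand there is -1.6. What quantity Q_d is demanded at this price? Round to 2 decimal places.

Ed = (dQ_d/dP)·(P/Q_d) ⇒ Q_d = (dQ_d/dP)·P/Ed = (-23)·312/(-1.6) = 4485

4485.00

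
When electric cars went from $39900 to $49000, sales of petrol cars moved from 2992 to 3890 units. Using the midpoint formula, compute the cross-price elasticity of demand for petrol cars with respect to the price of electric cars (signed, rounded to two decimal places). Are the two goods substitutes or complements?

1.27; substitutes

%ΔQ_{petrol cars} = (3890 − 2992)/avg = 898/3441 = 0.260970…
%ΔP_{electric cars} = (49000 − 39900)/avg = 9100/44450 = 0.204724…
E_cross = (898/3441) / (9100/44450) = 1.2747…
E_cross > 0 ⇒ the goods are substitutes.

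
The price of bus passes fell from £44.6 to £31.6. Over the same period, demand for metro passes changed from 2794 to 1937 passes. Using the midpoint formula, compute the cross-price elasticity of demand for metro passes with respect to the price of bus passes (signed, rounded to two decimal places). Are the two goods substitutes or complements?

%ΔQ_{metro passes} = (1937 − 2794)/avg = -857/2365.5 = -0.362291…
%ΔP_{bus passes} = (31.6 − 44.6)/avg = -13/38.1 = -0.341207…
E_cross = (-857/2365.5) / (-13/38.1) = 1.0617…
E_cross > 0 ⇒ the goods are substitutes.

1.06; substitutes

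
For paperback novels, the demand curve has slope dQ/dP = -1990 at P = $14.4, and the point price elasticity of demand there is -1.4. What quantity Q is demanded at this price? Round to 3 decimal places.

20468.571

Ed = (dQ/dP)·(P/Q) ⇒ Q = (dQ/dP)·P/Ed = (-1990)·14.4/(-1.4) = 20468.57142…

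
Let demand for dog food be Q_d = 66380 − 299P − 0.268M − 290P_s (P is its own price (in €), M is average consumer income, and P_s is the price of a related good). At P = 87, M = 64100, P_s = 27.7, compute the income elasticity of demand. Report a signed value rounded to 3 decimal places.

At the given values, Q_d = 66380 − 299(87) − 0.268(64100) − 290(27.7) = 15155.2.
∂Q_d/∂M = -0.268.
E = (-0.268) × (64100/15155.2) = -1.13352…

-1.134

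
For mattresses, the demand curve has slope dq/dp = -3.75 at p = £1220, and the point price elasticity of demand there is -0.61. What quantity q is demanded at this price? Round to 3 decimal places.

7500.000

Ed = (dq/dp)·(p/q) ⇒ q = (dq/dp)·p/Ed = (-3.75)·1220/(-0.61) = 7500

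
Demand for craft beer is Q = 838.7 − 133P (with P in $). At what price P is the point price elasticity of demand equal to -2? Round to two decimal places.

4.20

Ed = −133P/(838.7 − 133P). Set this equal to -2:
133P = 2·(838.7 − 133P) ⇒ 133P(1 + 2) = 2·838.7
P = 2·838.7 / (133·3) = 4.2040…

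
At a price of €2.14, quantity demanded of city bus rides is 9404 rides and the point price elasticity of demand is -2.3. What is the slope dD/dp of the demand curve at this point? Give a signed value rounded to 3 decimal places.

Ed = (dD/dp)·(p/D) ⇒ dD/dp = Ed·D/p = (-2.3)·9404/2.14 = -10107.10280…

-10107.103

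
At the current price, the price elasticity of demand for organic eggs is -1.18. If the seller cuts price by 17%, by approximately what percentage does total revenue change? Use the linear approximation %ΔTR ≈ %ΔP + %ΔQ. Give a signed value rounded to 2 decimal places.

+3.06%

%ΔQ ≈ Ed × %ΔP = (-1.18) × (-17%) = +20.0600%
%ΔTR ≈ %ΔP + %ΔQ = (-17%) + (+20.0600%) = +3.0600%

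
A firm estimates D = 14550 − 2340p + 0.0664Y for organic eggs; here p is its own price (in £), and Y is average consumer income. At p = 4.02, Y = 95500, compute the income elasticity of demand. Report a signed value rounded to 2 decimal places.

At the given values, D = 14550 − 2340(4.02) + 0.0664(95500) = 11484.4.
∂D/∂Y = 0.0664.
E = (0.0664) × (95500/11484.4) = 0.5521…

0.55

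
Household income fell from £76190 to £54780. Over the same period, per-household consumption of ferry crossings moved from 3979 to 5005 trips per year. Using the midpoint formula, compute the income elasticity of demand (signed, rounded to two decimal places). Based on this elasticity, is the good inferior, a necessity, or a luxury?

-0.70; inferior

%ΔQ = (5005 − 3979)/[( 3979 + 5005)/2] = 1026/4492 = 0.228406…
%ΔIncome = (54780 − 76190)/[( 76190 + 54780)/2] = -21410/65485 = -0.326945…
E_income = (1026/4492) / (-21410/65485) = -0.6986…
E_income < 0 ⇒ inferior good.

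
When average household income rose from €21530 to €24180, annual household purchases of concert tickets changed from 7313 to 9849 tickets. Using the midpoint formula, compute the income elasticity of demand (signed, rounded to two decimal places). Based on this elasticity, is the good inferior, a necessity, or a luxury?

%ΔQ = (9849 − 7313)/[( 7313 + 9849)/2] = 2536/8581 = 0.295536…
%ΔIncome = (24180 − 21530)/[( 21530 + 24180)/2] = 2650/22855 = 0.115948…
E_income = (2536/8581) / (2650/22855) = 2.5488…
E_income > 1 ⇒ normal good, luxury.

2.55; luxury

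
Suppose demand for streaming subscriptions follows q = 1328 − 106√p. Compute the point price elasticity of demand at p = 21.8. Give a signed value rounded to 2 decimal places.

-0.30

dq/dp = −106/(2√p) = -11.3514. At p = 21.8, q = 833.081.
Ed = (dq/dp)·(p/q) = (-11.3514) × (21.8/833.081) = -0.2970…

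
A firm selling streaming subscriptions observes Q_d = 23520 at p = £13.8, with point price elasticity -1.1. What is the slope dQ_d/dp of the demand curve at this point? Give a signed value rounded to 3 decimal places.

Ed = (dQ_d/dp)·(p/Q_d) ⇒ dQ_d/dp = Ed·Q_d/p = (-1.1)·23520/13.8 = -1874.78260…

-1874.783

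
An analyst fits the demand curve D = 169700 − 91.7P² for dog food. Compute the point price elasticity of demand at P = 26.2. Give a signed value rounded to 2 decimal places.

-1.18

dD/dP = −2·91.7·P = -4805.08. At P = 26.2, D = 106753.452.
Ed = (dD/dP)·(P/D) = (-4805.08) × (26.2/106753.452) = -1.1792…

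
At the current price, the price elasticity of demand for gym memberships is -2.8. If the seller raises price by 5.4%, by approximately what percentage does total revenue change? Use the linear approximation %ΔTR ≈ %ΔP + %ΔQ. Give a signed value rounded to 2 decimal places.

-9.72%

%ΔQ ≈ Ed × %ΔP = (-2.8) × (+5.4%) = -15.1200%
%ΔTR ≈ %ΔP + %ΔQ = (+5.4%) + (-15.1200%) = -9.7200%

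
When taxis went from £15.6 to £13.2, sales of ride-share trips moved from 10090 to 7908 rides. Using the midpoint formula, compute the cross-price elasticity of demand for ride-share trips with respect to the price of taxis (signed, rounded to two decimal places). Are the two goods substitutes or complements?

%ΔQ_{ride-share trips} = (7908 − 10090)/avg = -2182/8999 = -0.242471…
%ΔP_{taxis} = (13.2 − 15.6)/avg = -2.4/14.4 = -0.166666…
E_cross = (-2182/8999) / (-2.4/14.4) = 1.4548…
E_cross > 0 ⇒ the goods are substitutes.

1.45; substitutes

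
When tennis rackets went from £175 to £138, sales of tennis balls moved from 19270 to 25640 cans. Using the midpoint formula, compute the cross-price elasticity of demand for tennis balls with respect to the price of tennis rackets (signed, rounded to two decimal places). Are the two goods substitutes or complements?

-1.20; complements

%ΔQ_{tennis balls} = (25640 − 19270)/avg = 6370/22455 = 0.283678…
%ΔP_{tennis rackets} = (138 − 175)/avg = -37/156.5 = -0.236421…
E_cross = (6370/22455) / (-37/156.5) = -1.1998…
E_cross < 0 ⇒ the goods are complements.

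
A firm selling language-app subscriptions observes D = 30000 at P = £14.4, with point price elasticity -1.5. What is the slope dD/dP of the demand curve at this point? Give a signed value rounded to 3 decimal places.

-3125.000

Ed = (dD/dP)·(P/D) ⇒ dD/dP = Ed·D/P = (-1.5)·30000/14.4 = -3125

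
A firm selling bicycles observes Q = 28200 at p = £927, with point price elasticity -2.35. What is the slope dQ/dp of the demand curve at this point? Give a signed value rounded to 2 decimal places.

Ed = (dQ/dp)·(p/Q) ⇒ dQ/dp = Ed·Q/p = (-2.35)·28200/927 = -71.4886…

-71.49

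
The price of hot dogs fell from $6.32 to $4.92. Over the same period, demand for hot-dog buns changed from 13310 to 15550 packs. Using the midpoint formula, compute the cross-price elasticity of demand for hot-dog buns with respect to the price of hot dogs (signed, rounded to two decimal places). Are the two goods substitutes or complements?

-0.62; complements

%ΔQ_{hot-dog buns} = (15550 − 13310)/avg = 2240/14430 = 0.155232…
%ΔP_{hot dogs} = (4.92 − 6.32)/avg = -1.4/5.62 = -0.249110…
E_cross = (2240/14430) / (-1.4/5.62) = -0.6231…
E_cross < 0 ⇒ the goods are complements.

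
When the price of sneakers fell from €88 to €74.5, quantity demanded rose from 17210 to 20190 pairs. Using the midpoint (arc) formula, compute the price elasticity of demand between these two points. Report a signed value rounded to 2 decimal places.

-0.96

%ΔQ = (20190 − 17210) / [(17210 + 20190)/2] = 2980/18700 = 0.159358…
%ΔP = (74.5 − 88) / [(88 + 74.5)/2] = -13.5/81.25 = -0.166153…
Arc Ed = %ΔQ / %ΔP = (2980/18700) / (-13.5/81.25) = -0.9591…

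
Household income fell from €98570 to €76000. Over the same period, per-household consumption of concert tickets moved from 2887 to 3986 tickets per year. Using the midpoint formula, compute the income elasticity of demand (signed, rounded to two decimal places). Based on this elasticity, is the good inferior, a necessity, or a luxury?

-1.24; inferior

%ΔQ = (3986 − 2887)/[( 2887 + 3986)/2] = 1099/3436.5 = 0.319802…
%ΔIncome = (76000 − 98570)/[( 98570 + 76000)/2] = -22570/87285 = -0.258578…
E_income = (1099/3436.5) / (-22570/87285) = -1.2367…
E_income < 0 ⇒ inferior good.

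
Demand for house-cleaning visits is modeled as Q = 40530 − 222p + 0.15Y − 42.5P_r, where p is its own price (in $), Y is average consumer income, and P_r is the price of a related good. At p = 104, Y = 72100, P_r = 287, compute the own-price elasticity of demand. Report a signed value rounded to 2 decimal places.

At the given values, Q = 40530 − 222(104) + 0.15(72100) − 42.5(287) = 16059.5.
∂Q/∂p = −222.
E = (-222) × (104/16059.5) = -1.4376…

-1.44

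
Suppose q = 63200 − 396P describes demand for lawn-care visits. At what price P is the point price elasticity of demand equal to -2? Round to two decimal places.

Ed = −396P/(63200 − 396P). Set this equal to -2:
396P = 2·(63200 − 396P) ⇒ 396P(1 + 2) = 2·63200
P = 2·63200 / (396·3) = 106.3973…

106.40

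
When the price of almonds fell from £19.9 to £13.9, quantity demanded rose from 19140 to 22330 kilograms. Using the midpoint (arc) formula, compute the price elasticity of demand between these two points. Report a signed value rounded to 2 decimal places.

%ΔQ = (22330 − 19140) / [(19140 + 22330)/2] = 3190/20735 = 0.153846…
%ΔP = (13.9 − 19.9) / [(19.9 + 13.9)/2] = -6/16.9 = -0.355029…
Arc Ed = %ΔQ / %ΔP = (3190/20735) / (-6/16.9) = -0.4333…

-0.43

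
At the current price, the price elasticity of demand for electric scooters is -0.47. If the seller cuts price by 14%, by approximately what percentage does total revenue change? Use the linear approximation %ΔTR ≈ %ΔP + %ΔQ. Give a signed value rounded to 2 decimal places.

%ΔQ ≈ Ed × %ΔP = (-0.47) × (-14%) = +6.5800%
%ΔTR ≈ %ΔP + %ΔQ = (-14%) + (+6.5800%) = -7.4200%

-7.42%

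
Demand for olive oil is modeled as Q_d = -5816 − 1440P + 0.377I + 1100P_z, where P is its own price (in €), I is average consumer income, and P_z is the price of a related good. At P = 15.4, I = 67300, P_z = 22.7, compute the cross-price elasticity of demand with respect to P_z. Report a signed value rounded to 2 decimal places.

1.12

At the given values, Q_d = -5816 − 1440(15.4) + 0.377(67300) + 1100(22.7) = 22350.1.
∂Q_d/∂P_z = 1100.
E = (1100) × (22.7/22350.1) = 1.1172…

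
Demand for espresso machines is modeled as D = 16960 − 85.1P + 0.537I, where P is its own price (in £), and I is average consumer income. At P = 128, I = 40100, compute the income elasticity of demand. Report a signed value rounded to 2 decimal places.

At the given values, D = 16960 − 85.1(128) + 0.537(40100) = 27600.9.
∂D/∂I = 0.537.
E = (0.537) × (40100/27600.9) = 0.7801…

0.78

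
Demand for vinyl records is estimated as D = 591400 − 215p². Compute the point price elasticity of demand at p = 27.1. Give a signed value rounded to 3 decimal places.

dD/dp = −2·215·p = -11653. At p = 27.1, D = 433501.85.
Ed = (dD/dp)·(p/D) = (-11653) × (27.1/433501.85) = -0.72847…

-0.728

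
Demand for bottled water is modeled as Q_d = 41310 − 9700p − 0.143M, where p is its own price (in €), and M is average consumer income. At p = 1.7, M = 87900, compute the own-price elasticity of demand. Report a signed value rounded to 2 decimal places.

At the given values, Q_d = 41310 − 9700(1.7) − 0.143(87900) = 12250.3.
∂Q_d/∂p = −9700.
E = (-9700) × (1.7/12250.3) = -1.3460…

-1.35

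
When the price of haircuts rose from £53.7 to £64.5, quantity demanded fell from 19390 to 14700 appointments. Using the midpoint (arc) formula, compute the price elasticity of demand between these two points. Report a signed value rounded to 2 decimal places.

%ΔQ = (14700 − 19390) / [(19390 + 14700)/2] = -4690/17045 = -0.275154…
%ΔP = (64.5 − 53.7) / [(53.7 + 64.5)/2] = 10.8/59.1 = 0.182741…
Arc Ed = %ΔQ / %ΔP = (-4690/17045) / (10.8/59.1) = -1.5057…

-1.51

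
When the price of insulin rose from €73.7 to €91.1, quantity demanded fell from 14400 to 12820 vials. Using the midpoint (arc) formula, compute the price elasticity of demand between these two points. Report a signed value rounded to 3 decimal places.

%ΔQ = (12820 − 14400) / [(14400 + 12820)/2] = -1580/13610 = -0.116091…
%ΔP = (91.1 − 73.7) / [(73.7 + 91.1)/2] = 17.4/82.4 = 0.211165…
Arc Ed = %ΔQ / %ΔP = (-1580/13610) / (17.4/82.4) = -0.54976…

-0.550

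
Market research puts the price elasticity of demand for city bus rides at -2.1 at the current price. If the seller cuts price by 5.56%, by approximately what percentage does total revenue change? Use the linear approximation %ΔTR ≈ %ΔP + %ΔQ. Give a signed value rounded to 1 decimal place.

%ΔQ ≈ Ed × %ΔP = (-2.1) × (-5.56%) = +11.6760%
%ΔTR ≈ %ΔP + %ΔQ = (-5.56%) + (+11.6760%) = +6.1160%

+6.1%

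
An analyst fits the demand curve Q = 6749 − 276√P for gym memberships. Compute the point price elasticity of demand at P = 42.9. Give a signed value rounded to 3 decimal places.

-0.183

dQ/dP = −276/(2√P) = -21.0693. At P = 42.9, Q = 4941.25.
Ed = (dQ/dP)·(P/Q) = (-21.0693) × (42.9/4941.25) = -0.18292…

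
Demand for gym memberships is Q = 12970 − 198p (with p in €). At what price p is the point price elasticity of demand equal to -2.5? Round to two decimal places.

Ed = −198p/(12970 − 198p). Set this equal to -2.5:
198p = 2.5·(12970 − 198p) ⇒ 198p(1 + 2.5) = 2.5·12970
p = 2.5·12970 / (198·3.5) = 46.7893…

46.79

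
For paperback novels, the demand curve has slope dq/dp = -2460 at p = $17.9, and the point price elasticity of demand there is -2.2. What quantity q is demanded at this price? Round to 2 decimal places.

20015.45

Ed = (dq/dp)·(p/q) ⇒ q = (dq/dp)·p/Ed = (-2460)·17.9/(-2.2) = 20015.4545…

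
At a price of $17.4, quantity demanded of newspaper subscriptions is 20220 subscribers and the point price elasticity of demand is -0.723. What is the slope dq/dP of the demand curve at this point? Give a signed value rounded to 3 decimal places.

Ed = (dq/dP)·(P/q) ⇒ dq/dP = Ed·q/P = (-0.723)·20220/17.4 = -840.17586…

-840.176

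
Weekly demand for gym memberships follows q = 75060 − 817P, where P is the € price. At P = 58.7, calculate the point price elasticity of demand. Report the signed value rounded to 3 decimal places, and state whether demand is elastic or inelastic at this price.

-1.770; elastic

dq/dP = −817. At P = 58.7, q = 75060 − 817(58.7) = 27102.1.
Ed = (dq/dP)·(P/q) = −817 × (58.7/27102.1) = -1.76952…
|Ed| = 1.770 > 1, so demand is elastic.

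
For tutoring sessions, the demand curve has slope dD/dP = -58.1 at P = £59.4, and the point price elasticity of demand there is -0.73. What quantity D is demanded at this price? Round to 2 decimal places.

Ed = (dD/dP)·(P/D) ⇒ D = (dD/dP)·P/Ed = (-58.1)·59.4/(-0.73) = 4727.5890…

4727.59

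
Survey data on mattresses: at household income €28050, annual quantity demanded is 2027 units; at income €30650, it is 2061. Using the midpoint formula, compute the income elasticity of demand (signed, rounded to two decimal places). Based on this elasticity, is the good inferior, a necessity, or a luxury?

0.19; necessity

%ΔQ = (2061 − 2027)/[( 2027 + 2061)/2] = 34/2044 = 0.016634…
%ΔIncome = (30650 − 28050)/[( 28050 + 30650)/2] = 2600/29350 = 0.088586…
E_income = (34/2044) / (2600/29350) = 0.1877…
0 < E_income < 1 ⇒ normal good, necessity.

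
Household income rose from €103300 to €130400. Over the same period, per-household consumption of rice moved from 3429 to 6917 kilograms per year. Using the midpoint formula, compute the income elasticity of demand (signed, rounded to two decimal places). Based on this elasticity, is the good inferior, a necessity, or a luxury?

%ΔQ = (6917 − 3429)/[( 3429 + 6917)/2] = 3488/5173 = 0.674270…
%ΔIncome = (130400 − 103300)/[( 103300 + 130400)/2] = 27100/116850 = 0.231921…
E_income = (3488/5173) / (27100/116850) = 2.9073…
E_income > 1 ⇒ normal good, luxury.

2.91; luxury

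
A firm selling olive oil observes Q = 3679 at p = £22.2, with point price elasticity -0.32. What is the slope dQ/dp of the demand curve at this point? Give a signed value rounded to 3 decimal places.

Ed = (dQ/dp)·(p/Q) ⇒ dQ/dp = Ed·Q/p = (-0.32)·3679/22.2 = -53.03063…

-53.031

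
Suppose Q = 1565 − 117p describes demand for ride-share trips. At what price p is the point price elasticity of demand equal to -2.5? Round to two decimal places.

9.55

Ed = −117p/(1565 − 117p). Set this equal to -2.5:
117p = 2.5·(1565 − 117p) ⇒ 117p(1 + 2.5) = 2.5·1565
p = 2.5·1565 / (117·3.5) = 9.5543…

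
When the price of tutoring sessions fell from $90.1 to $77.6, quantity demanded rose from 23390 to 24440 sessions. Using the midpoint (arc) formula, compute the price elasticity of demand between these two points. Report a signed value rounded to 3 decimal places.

%ΔQ = (24440 − 23390) / [(23390 + 24440)/2] = 1050/23915 = 0.043905…
%ΔP = (77.6 − 90.1) / [(90.1 + 77.6)/2] = -12.5/83.85 = -0.149075…
Arc Ed = %ΔQ / %ΔP = (1050/23915) / (-12.5/83.85) = -0.29451…

-0.295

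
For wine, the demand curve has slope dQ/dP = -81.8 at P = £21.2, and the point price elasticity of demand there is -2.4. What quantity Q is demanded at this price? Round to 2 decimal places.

Ed = (dQ/dP)·(P/Q) ⇒ Q = (dQ/dP)·P/Ed = (-81.8)·21.2/(-2.4) = 722.5666…

722.57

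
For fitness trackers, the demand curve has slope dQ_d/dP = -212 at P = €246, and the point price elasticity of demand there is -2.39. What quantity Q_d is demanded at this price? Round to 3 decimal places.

21820.921

Ed = (dQ_d/dP)·(P/Q_d) ⇒ Q_d = (dQ_d/dP)·P/Ed = (-212)·246/(-2.39) = 21820.92050…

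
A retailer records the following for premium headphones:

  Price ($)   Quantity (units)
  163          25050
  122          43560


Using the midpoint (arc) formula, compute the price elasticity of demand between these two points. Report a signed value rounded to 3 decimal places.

%ΔQ = (43560 − 25050) / [(25050 + 43560)/2] = 18510/34305 = 0.539571…
%ΔP = (122 − 163) / [(163 + 122)/2] = -41/142.5 = -0.287719…
Arc Ed = %ΔQ / %ΔP = (18510/34305) / (-41/142.5) = -1.87533…

-1.875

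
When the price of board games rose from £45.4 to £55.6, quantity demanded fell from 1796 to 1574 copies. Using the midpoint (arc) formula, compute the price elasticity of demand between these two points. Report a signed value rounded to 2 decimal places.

-0.65

%ΔQ = (1574 − 1796) / [(1796 + 1574)/2] = -222/1685 = -0.131750…
%ΔP = (55.6 − 45.4) / [(45.4 + 55.6)/2] = 10.2/50.5 = 0.201980…
Arc Ed = %ΔQ / %ΔP = (-222/1685) / (10.2/50.5) = -0.6522…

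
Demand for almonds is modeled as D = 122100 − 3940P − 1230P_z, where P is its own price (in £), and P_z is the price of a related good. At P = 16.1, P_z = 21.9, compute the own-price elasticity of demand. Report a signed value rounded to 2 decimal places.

At the given values, D = 122100 − 3940(16.1) − 1230(21.9) = 31729.
∂D/∂P = −3940.
E = (-3940) × (16.1/31729) = -1.9992…

-2.00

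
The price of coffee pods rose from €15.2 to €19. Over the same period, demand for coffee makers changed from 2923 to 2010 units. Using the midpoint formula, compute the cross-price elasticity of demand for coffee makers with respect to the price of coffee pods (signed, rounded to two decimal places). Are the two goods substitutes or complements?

%ΔQ_{coffee makers} = (2010 − 2923)/avg = -913/2466.5 = -0.370160…
%ΔP_{coffee pods} = (19 − 15.2)/avg = 3.8/17.1 = 0.222222…
E_cross = (-913/2466.5) / (3.8/17.1) = -1.6657…
E_cross < 0 ⇒ the goods are complements.

-1.67; complements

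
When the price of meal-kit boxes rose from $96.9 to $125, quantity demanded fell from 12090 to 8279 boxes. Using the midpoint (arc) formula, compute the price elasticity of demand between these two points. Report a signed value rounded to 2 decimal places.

-1.48

%ΔQ = (8279 − 12090) / [(12090 + 8279)/2] = -3811/10184.5 = -0.374196…
%ΔP = (125 − 96.9) / [(96.9 + 125)/2] = 28.1/110.95 = 0.253267…
Arc Ed = %ΔQ / %ΔP = (-3811/10184.5) / (28.1/110.95) = -1.4774…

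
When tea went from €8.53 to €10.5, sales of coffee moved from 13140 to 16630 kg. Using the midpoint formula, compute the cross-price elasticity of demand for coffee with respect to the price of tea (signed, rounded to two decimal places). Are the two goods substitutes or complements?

%ΔQ_{coffee} = (16630 − 13140)/avg = 3490/14885 = 0.234464…
%ΔP_{tea} = (10.5 − 8.53)/avg = 1.97/9.515 = 0.207041…
E_cross = (3490/14885) / (1.97/9.515) = 1.1324…
E_cross > 0 ⇒ the goods are substitutes.

1.13; substitutes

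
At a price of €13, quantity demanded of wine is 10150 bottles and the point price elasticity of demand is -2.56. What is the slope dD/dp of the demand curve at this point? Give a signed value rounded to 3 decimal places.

Ed = (dD/dp)·(p/D) ⇒ dD/dp = Ed·D/p = (-2.56)·10150/13 = -1998.76923…

-1998.769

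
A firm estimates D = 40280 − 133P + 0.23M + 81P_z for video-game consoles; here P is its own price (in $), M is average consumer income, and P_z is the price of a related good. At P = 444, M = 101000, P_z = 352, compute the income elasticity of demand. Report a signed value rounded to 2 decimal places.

0.70

At the given values, D = 40280 − 133(444) + 0.23(101000) + 81(352) = 32970.
∂D/∂M = 0.23.
E = (0.23) × (101000/32970) = 0.7045…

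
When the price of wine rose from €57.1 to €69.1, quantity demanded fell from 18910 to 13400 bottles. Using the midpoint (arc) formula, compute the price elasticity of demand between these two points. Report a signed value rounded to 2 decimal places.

-1.79

%ΔQ = (13400 − 18910) / [(18910 + 13400)/2] = -5510/16155 = -0.341070…
%ΔP = (69.1 − 57.1) / [(57.1 + 69.1)/2] = 12/63.1 = 0.190174…
Arc Ed = %ΔQ / %ΔP = (-5510/16155) / (12/63.1) = -1.7934…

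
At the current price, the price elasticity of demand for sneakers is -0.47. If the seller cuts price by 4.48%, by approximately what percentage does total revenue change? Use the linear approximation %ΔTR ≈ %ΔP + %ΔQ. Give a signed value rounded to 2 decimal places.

-2.37%

%ΔQ ≈ Ed × %ΔP = (-0.47) × (-4.48%) = +2.1056%
%ΔTR ≈ %ΔP + %ΔQ = (-4.48%) + (+2.1056%) = -2.3744%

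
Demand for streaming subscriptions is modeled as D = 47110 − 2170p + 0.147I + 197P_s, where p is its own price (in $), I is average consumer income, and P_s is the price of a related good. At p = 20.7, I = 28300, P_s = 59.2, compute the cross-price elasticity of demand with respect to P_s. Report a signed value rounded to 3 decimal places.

At the given values, D = 47110 − 2170(20.7) + 0.147(28300) + 197(59.2) = 18013.5.
∂D/∂P_s = 197.
E = (197) × (59.2/18013.5) = 0.64742…

0.647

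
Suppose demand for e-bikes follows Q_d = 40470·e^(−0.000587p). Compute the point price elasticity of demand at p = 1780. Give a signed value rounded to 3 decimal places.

dQ_d/dp = −0.000587·Q_d = -8.35592. At p = 1780, Q_d = 14235.
Ed = (dQ_d/dp)·(p/Q_d) = (-8.35592) × (1780/14235) = -1.04486

-1.045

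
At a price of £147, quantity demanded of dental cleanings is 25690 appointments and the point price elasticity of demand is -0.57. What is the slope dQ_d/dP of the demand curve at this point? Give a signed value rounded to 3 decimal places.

-99.614

Ed = (dQ_d/dP)·(P/Q_d) ⇒ dQ_d/dP = Ed·Q_d/P = (-0.57)·25690/147 = -99.61428…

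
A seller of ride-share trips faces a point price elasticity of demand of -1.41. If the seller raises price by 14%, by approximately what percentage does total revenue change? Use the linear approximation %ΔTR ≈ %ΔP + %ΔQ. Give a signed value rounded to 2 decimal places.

-5.74%

%ΔQ ≈ Ed × %ΔP = (-1.41) × (+14%) = -19.7400%
%ΔTR ≈ %ΔP + %ΔQ = (+14%) + (-19.7400%) = -5.7400%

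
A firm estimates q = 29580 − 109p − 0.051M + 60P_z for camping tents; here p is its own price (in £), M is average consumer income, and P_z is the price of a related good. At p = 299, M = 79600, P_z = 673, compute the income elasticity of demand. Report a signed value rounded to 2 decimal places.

At the given values, q = 29580 − 109(299) − 0.051(79600) + 60(673) = 33309.4.
∂q/∂M = -0.051.
E = (-0.051) × (79600/33309.4) = -0.1218…

-0.12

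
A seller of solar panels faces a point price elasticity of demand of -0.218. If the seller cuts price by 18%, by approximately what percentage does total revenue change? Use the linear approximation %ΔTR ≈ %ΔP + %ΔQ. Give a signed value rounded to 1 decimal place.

%ΔQ ≈ Ed × %ΔP = (-0.218) × (-18%) = +3.9240%
%ΔTR ≈ %ΔP + %ΔQ = (-18%) + (+3.9240%) = -14.0760%

-14.1%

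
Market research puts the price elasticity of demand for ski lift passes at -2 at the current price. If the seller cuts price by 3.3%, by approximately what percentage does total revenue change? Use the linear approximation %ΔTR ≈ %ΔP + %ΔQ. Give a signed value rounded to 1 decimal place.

+3.3%

%ΔQ ≈ Ed × %ΔP = (-2) × (-3.3%) = +6.6000%
%ΔTR ≈ %ΔP + %ΔQ = (-3.3%) + (+6.6000%) = +3.3000%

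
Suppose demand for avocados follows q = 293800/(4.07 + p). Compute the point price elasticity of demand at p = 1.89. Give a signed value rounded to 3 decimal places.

-0.317

dq/dp = −293800/(4.07 + p)² = -8271.02. At p = 1.89, q = 49295.3.
Ed = (dq/dp)·(p/q) = (-8271.02) × (1.89/49295.3) = -0.31711…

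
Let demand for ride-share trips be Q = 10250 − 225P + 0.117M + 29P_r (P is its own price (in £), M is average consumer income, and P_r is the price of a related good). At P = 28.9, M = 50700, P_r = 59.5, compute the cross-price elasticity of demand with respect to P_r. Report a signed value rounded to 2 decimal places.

0.15

At the given values, Q = 10250 − 225(28.9) + 0.117(50700) + 29(59.5) = 11404.9.
∂Q/∂P_r = 29.
E = (29) × (59.5/11404.9) = 0.1512…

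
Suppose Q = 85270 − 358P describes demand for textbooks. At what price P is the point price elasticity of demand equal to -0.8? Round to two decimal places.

105.86

Ed = −358P/(85270 − 358P). Set this equal to -0.8:
358P = 0.8·(85270 − 358P) ⇒ 358P(1 + 0.8) = 0.8·85270
P = 0.8·85270 / (358·1.8) = 105.8597…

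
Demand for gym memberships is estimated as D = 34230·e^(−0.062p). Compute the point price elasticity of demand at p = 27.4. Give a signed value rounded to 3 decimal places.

dD/dp = −0.062·D = -388.167. At p = 27.4, D = 6260.77.
Ed = (dD/dp)·(p/D) = (-388.167) × (27.4/6260.77) = -1.6988

-1.699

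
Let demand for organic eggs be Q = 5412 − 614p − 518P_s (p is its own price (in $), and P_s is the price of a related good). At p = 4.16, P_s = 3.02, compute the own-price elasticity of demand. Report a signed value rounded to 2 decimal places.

-1.97

At the given values, Q = 5412 − 614(4.16) − 518(3.02) = 1293.4.
∂Q/∂p = −614.
E = (-614) × (4.16/1293.4) = -1.9748…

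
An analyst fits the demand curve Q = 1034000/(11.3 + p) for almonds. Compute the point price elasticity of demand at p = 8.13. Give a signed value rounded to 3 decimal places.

dQ/dp = −1034000/(11.3 + p)² = -2738.89. At p = 8.13, Q = 53216.7.
Ed = (dQ/dp)·(p/Q) = (-2738.89) × (8.13/53216.7) = -0.41842…

-0.418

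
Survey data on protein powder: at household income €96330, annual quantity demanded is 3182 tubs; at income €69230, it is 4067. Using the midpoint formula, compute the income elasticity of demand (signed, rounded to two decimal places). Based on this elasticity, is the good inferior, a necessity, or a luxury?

%ΔQ = (4067 − 3182)/[( 3182 + 4067)/2] = 885/3624.5 = 0.244171…
%ΔIncome = (69230 − 96330)/[( 96330 + 69230)/2] = -27100/82780 = -0.327373…
E_income = (885/3624.5) / (-27100/82780) = -0.7458…
E_income < 0 ⇒ inferior good.

-0.75; inferior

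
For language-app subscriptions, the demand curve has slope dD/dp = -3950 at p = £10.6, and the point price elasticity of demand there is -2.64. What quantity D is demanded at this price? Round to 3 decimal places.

Ed = (dD/dp)·(p/D) ⇒ D = (dD/dp)·p/Ed = (-3950)·10.6/(-2.64) = 15859.84848…

15859.848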